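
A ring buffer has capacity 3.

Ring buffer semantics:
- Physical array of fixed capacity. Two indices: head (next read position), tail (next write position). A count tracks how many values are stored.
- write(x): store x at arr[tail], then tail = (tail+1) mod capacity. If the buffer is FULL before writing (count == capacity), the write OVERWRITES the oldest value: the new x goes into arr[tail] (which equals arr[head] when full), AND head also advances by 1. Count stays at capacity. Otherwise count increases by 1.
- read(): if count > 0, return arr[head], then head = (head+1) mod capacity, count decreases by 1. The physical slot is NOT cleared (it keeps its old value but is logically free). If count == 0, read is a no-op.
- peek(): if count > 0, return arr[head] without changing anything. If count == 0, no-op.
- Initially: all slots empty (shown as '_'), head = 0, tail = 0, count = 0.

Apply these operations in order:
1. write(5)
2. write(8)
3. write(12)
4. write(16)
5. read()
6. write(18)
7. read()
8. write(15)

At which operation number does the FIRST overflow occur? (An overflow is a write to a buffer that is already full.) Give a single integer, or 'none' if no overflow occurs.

Answer: 4

Derivation:
After op 1 (write(5)): arr=[5 _ _] head=0 tail=1 count=1
After op 2 (write(8)): arr=[5 8 _] head=0 tail=2 count=2
After op 3 (write(12)): arr=[5 8 12] head=0 tail=0 count=3
After op 4 (write(16)): arr=[16 8 12] head=1 tail=1 count=3
After op 5 (read()): arr=[16 8 12] head=2 tail=1 count=2
After op 6 (write(18)): arr=[16 18 12] head=2 tail=2 count=3
After op 7 (read()): arr=[16 18 12] head=0 tail=2 count=2
After op 8 (write(15)): arr=[16 18 15] head=0 tail=0 count=3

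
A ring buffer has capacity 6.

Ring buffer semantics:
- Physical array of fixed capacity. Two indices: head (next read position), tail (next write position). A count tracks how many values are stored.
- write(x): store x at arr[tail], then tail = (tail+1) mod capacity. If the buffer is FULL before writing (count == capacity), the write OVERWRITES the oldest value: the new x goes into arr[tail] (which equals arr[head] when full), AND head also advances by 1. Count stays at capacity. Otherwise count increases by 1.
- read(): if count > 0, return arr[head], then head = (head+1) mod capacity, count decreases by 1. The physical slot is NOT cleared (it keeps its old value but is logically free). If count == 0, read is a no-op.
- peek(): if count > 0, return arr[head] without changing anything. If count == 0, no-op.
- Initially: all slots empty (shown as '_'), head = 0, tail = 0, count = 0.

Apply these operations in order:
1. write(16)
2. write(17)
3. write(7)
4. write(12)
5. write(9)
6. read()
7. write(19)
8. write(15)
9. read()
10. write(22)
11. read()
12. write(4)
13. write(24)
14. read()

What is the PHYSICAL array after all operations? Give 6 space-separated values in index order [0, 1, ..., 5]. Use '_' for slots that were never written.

Answer: 15 22 4 24 9 19

Derivation:
After op 1 (write(16)): arr=[16 _ _ _ _ _] head=0 tail=1 count=1
After op 2 (write(17)): arr=[16 17 _ _ _ _] head=0 tail=2 count=2
After op 3 (write(7)): arr=[16 17 7 _ _ _] head=0 tail=3 count=3
After op 4 (write(12)): arr=[16 17 7 12 _ _] head=0 tail=4 count=4
After op 5 (write(9)): arr=[16 17 7 12 9 _] head=0 tail=5 count=5
After op 6 (read()): arr=[16 17 7 12 9 _] head=1 tail=5 count=4
After op 7 (write(19)): arr=[16 17 7 12 9 19] head=1 tail=0 count=5
After op 8 (write(15)): arr=[15 17 7 12 9 19] head=1 tail=1 count=6
After op 9 (read()): arr=[15 17 7 12 9 19] head=2 tail=1 count=5
After op 10 (write(22)): arr=[15 22 7 12 9 19] head=2 tail=2 count=6
After op 11 (read()): arr=[15 22 7 12 9 19] head=3 tail=2 count=5
After op 12 (write(4)): arr=[15 22 4 12 9 19] head=3 tail=3 count=6
After op 13 (write(24)): arr=[15 22 4 24 9 19] head=4 tail=4 count=6
After op 14 (read()): arr=[15 22 4 24 9 19] head=5 tail=4 count=5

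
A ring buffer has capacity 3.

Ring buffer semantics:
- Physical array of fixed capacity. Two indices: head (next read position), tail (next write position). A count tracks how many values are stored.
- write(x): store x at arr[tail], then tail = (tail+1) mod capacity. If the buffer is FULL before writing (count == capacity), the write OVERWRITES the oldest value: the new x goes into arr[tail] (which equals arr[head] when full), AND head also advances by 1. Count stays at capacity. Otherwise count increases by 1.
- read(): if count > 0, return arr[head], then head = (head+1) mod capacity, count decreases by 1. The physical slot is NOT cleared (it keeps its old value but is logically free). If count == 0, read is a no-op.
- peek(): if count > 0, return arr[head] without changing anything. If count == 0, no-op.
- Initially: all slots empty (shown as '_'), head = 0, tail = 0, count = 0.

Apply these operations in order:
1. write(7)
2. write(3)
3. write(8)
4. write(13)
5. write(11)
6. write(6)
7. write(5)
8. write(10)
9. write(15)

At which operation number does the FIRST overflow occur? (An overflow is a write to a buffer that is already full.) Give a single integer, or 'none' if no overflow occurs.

Answer: 4

Derivation:
After op 1 (write(7)): arr=[7 _ _] head=0 tail=1 count=1
After op 2 (write(3)): arr=[7 3 _] head=0 tail=2 count=2
After op 3 (write(8)): arr=[7 3 8] head=0 tail=0 count=3
After op 4 (write(13)): arr=[13 3 8] head=1 tail=1 count=3
After op 5 (write(11)): arr=[13 11 8] head=2 tail=2 count=3
After op 6 (write(6)): arr=[13 11 6] head=0 tail=0 count=3
After op 7 (write(5)): arr=[5 11 6] head=1 tail=1 count=3
After op 8 (write(10)): arr=[5 10 6] head=2 tail=2 count=3
After op 9 (write(15)): arr=[5 10 15] head=0 tail=0 count=3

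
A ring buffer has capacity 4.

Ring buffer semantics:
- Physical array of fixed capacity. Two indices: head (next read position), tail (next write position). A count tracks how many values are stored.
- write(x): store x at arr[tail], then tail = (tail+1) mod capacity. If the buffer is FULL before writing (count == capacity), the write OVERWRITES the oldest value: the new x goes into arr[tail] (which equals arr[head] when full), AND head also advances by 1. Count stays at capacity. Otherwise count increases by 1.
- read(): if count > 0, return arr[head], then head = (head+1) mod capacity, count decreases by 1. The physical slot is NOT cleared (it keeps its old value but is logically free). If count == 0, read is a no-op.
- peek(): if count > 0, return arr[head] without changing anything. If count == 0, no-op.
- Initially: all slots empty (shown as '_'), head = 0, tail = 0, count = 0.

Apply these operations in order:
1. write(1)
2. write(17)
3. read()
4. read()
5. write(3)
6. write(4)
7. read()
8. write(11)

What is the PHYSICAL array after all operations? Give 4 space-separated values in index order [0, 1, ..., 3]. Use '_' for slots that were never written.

After op 1 (write(1)): arr=[1 _ _ _] head=0 tail=1 count=1
After op 2 (write(17)): arr=[1 17 _ _] head=0 tail=2 count=2
After op 3 (read()): arr=[1 17 _ _] head=1 tail=2 count=1
After op 4 (read()): arr=[1 17 _ _] head=2 tail=2 count=0
After op 5 (write(3)): arr=[1 17 3 _] head=2 tail=3 count=1
After op 6 (write(4)): arr=[1 17 3 4] head=2 tail=0 count=2
After op 7 (read()): arr=[1 17 3 4] head=3 tail=0 count=1
After op 8 (write(11)): arr=[11 17 3 4] head=3 tail=1 count=2

Answer: 11 17 3 4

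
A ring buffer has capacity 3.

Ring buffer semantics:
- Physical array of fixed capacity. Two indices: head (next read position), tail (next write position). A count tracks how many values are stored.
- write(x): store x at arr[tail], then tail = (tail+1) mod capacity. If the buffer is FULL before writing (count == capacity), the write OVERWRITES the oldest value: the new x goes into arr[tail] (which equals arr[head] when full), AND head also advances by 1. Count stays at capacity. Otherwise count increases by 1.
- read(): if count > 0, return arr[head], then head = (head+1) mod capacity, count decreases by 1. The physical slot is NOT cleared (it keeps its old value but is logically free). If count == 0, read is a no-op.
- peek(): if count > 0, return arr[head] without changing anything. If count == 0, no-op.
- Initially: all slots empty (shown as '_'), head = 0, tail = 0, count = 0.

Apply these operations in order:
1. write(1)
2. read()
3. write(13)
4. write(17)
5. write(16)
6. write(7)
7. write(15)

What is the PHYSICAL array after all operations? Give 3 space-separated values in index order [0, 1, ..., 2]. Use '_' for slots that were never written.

After op 1 (write(1)): arr=[1 _ _] head=0 tail=1 count=1
After op 2 (read()): arr=[1 _ _] head=1 tail=1 count=0
After op 3 (write(13)): arr=[1 13 _] head=1 tail=2 count=1
After op 4 (write(17)): arr=[1 13 17] head=1 tail=0 count=2
After op 5 (write(16)): arr=[16 13 17] head=1 tail=1 count=3
After op 6 (write(7)): arr=[16 7 17] head=2 tail=2 count=3
After op 7 (write(15)): arr=[16 7 15] head=0 tail=0 count=3

Answer: 16 7 15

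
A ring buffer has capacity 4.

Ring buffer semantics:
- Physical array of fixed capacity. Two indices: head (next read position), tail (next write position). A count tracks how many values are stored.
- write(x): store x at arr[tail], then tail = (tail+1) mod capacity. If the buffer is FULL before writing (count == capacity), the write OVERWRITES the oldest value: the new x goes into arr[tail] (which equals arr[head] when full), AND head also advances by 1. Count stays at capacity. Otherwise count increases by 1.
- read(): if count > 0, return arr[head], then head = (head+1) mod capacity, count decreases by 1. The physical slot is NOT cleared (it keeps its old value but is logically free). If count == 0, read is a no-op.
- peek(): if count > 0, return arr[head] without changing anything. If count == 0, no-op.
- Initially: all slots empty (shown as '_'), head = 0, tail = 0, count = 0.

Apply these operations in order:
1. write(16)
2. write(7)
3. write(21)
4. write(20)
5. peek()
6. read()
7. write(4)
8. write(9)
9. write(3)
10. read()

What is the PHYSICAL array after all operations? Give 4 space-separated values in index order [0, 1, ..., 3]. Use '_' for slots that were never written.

After op 1 (write(16)): arr=[16 _ _ _] head=0 tail=1 count=1
After op 2 (write(7)): arr=[16 7 _ _] head=0 tail=2 count=2
After op 3 (write(21)): arr=[16 7 21 _] head=0 tail=3 count=3
After op 4 (write(20)): arr=[16 7 21 20] head=0 tail=0 count=4
After op 5 (peek()): arr=[16 7 21 20] head=0 tail=0 count=4
After op 6 (read()): arr=[16 7 21 20] head=1 tail=0 count=3
After op 7 (write(4)): arr=[4 7 21 20] head=1 tail=1 count=4
After op 8 (write(9)): arr=[4 9 21 20] head=2 tail=2 count=4
After op 9 (write(3)): arr=[4 9 3 20] head=3 tail=3 count=4
After op 10 (read()): arr=[4 9 3 20] head=0 tail=3 count=3

Answer: 4 9 3 20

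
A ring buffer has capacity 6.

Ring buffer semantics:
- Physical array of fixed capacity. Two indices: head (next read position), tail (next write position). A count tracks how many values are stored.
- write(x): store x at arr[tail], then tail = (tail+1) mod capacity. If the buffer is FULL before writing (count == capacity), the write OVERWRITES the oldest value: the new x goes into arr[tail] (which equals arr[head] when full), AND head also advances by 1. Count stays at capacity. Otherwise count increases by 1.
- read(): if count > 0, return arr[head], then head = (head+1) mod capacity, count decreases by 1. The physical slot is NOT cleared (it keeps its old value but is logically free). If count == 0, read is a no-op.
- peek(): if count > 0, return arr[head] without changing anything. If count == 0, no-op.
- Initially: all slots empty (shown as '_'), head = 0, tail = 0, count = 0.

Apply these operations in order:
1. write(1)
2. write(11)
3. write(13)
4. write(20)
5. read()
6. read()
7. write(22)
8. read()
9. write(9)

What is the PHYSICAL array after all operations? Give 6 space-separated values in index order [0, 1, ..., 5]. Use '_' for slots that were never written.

Answer: 1 11 13 20 22 9

Derivation:
After op 1 (write(1)): arr=[1 _ _ _ _ _] head=0 tail=1 count=1
After op 2 (write(11)): arr=[1 11 _ _ _ _] head=0 tail=2 count=2
After op 3 (write(13)): arr=[1 11 13 _ _ _] head=0 tail=3 count=3
After op 4 (write(20)): arr=[1 11 13 20 _ _] head=0 tail=4 count=4
After op 5 (read()): arr=[1 11 13 20 _ _] head=1 tail=4 count=3
After op 6 (read()): arr=[1 11 13 20 _ _] head=2 tail=4 count=2
After op 7 (write(22)): arr=[1 11 13 20 22 _] head=2 tail=5 count=3
After op 8 (read()): arr=[1 11 13 20 22 _] head=3 tail=5 count=2
After op 9 (write(9)): arr=[1 11 13 20 22 9] head=3 tail=0 count=3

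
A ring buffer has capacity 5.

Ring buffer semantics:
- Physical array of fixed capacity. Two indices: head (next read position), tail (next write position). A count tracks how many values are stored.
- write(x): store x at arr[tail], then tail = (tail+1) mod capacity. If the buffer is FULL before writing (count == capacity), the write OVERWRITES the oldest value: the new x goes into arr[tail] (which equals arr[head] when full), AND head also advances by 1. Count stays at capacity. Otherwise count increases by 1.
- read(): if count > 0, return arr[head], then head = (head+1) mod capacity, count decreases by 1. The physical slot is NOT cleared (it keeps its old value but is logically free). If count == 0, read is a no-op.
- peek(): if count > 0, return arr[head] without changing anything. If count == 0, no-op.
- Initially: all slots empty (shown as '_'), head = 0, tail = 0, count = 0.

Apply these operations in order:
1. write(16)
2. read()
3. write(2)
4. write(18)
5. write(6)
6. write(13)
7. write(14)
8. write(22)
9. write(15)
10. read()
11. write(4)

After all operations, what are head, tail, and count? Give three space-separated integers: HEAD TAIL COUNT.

After op 1 (write(16)): arr=[16 _ _ _ _] head=0 tail=1 count=1
After op 2 (read()): arr=[16 _ _ _ _] head=1 tail=1 count=0
After op 3 (write(2)): arr=[16 2 _ _ _] head=1 tail=2 count=1
After op 4 (write(18)): arr=[16 2 18 _ _] head=1 tail=3 count=2
After op 5 (write(6)): arr=[16 2 18 6 _] head=1 tail=4 count=3
After op 6 (write(13)): arr=[16 2 18 6 13] head=1 tail=0 count=4
After op 7 (write(14)): arr=[14 2 18 6 13] head=1 tail=1 count=5
After op 8 (write(22)): arr=[14 22 18 6 13] head=2 tail=2 count=5
After op 9 (write(15)): arr=[14 22 15 6 13] head=3 tail=3 count=5
After op 10 (read()): arr=[14 22 15 6 13] head=4 tail=3 count=4
After op 11 (write(4)): arr=[14 22 15 4 13] head=4 tail=4 count=5

Answer: 4 4 5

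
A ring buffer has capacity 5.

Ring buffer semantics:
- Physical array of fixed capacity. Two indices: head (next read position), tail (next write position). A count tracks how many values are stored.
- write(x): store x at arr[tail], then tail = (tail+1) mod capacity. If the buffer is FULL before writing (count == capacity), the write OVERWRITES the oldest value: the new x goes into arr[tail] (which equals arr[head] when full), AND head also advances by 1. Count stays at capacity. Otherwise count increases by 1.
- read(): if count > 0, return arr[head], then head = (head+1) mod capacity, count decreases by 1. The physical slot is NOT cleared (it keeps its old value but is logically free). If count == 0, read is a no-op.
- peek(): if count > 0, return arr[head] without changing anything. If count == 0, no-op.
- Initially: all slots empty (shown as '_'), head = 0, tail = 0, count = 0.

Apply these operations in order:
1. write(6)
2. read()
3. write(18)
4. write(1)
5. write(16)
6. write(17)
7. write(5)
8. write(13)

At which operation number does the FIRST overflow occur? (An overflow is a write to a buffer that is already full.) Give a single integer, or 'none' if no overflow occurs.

After op 1 (write(6)): arr=[6 _ _ _ _] head=0 tail=1 count=1
After op 2 (read()): arr=[6 _ _ _ _] head=1 tail=1 count=0
After op 3 (write(18)): arr=[6 18 _ _ _] head=1 tail=2 count=1
After op 4 (write(1)): arr=[6 18 1 _ _] head=1 tail=3 count=2
After op 5 (write(16)): arr=[6 18 1 16 _] head=1 tail=4 count=3
After op 6 (write(17)): arr=[6 18 1 16 17] head=1 tail=0 count=4
After op 7 (write(5)): arr=[5 18 1 16 17] head=1 tail=1 count=5
After op 8 (write(13)): arr=[5 13 1 16 17] head=2 tail=2 count=5

Answer: 8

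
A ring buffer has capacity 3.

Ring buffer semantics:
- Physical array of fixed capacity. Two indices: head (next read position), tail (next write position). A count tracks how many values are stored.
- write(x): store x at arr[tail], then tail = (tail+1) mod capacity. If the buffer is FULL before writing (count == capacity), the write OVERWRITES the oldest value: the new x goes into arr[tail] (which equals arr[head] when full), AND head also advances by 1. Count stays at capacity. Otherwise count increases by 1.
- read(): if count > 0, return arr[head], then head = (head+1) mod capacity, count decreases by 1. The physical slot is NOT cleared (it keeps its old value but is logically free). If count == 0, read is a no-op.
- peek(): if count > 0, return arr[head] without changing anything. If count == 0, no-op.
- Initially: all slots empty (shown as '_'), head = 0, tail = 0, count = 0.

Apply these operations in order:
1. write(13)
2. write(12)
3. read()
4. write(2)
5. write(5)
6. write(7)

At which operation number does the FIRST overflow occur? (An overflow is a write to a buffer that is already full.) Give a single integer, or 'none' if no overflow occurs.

After op 1 (write(13)): arr=[13 _ _] head=0 tail=1 count=1
After op 2 (write(12)): arr=[13 12 _] head=0 tail=2 count=2
After op 3 (read()): arr=[13 12 _] head=1 tail=2 count=1
After op 4 (write(2)): arr=[13 12 2] head=1 tail=0 count=2
After op 5 (write(5)): arr=[5 12 2] head=1 tail=1 count=3
After op 6 (write(7)): arr=[5 7 2] head=2 tail=2 count=3

Answer: 6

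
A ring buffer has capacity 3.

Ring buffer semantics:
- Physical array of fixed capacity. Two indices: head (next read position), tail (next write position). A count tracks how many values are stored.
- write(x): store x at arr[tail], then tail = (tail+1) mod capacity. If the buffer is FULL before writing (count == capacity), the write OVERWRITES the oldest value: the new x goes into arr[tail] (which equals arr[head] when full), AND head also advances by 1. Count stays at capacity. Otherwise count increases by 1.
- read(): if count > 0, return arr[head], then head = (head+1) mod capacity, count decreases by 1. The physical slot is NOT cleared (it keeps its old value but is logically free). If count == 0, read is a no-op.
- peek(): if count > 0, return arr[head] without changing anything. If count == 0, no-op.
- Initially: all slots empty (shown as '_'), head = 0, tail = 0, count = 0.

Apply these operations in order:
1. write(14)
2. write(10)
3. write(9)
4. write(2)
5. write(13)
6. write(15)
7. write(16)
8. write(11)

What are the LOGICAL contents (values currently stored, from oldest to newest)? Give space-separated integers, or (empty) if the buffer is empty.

Answer: 15 16 11

Derivation:
After op 1 (write(14)): arr=[14 _ _] head=0 tail=1 count=1
After op 2 (write(10)): arr=[14 10 _] head=0 tail=2 count=2
After op 3 (write(9)): arr=[14 10 9] head=0 tail=0 count=3
After op 4 (write(2)): arr=[2 10 9] head=1 tail=1 count=3
After op 5 (write(13)): arr=[2 13 9] head=2 tail=2 count=3
After op 6 (write(15)): arr=[2 13 15] head=0 tail=0 count=3
After op 7 (write(16)): arr=[16 13 15] head=1 tail=1 count=3
After op 8 (write(11)): arr=[16 11 15] head=2 tail=2 count=3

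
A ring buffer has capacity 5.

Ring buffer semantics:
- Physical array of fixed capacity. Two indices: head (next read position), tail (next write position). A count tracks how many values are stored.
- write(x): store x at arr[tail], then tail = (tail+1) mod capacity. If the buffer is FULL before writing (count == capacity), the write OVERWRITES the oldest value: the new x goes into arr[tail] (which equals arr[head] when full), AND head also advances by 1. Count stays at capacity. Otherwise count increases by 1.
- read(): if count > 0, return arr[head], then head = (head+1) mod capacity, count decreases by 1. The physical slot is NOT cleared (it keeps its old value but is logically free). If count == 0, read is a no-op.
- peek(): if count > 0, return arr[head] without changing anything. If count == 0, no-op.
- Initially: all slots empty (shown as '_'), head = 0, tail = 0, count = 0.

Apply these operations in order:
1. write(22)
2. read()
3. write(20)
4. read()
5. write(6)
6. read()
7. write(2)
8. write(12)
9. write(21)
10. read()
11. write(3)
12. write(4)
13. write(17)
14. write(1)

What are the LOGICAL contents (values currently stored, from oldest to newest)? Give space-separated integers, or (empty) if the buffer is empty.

After op 1 (write(22)): arr=[22 _ _ _ _] head=0 tail=1 count=1
After op 2 (read()): arr=[22 _ _ _ _] head=1 tail=1 count=0
After op 3 (write(20)): arr=[22 20 _ _ _] head=1 tail=2 count=1
After op 4 (read()): arr=[22 20 _ _ _] head=2 tail=2 count=0
After op 5 (write(6)): arr=[22 20 6 _ _] head=2 tail=3 count=1
After op 6 (read()): arr=[22 20 6 _ _] head=3 tail=3 count=0
After op 7 (write(2)): arr=[22 20 6 2 _] head=3 tail=4 count=1
After op 8 (write(12)): arr=[22 20 6 2 12] head=3 tail=0 count=2
After op 9 (write(21)): arr=[21 20 6 2 12] head=3 tail=1 count=3
After op 10 (read()): arr=[21 20 6 2 12] head=4 tail=1 count=2
After op 11 (write(3)): arr=[21 3 6 2 12] head=4 tail=2 count=3
After op 12 (write(4)): arr=[21 3 4 2 12] head=4 tail=3 count=4
After op 13 (write(17)): arr=[21 3 4 17 12] head=4 tail=4 count=5
After op 14 (write(1)): arr=[21 3 4 17 1] head=0 tail=0 count=5

Answer: 21 3 4 17 1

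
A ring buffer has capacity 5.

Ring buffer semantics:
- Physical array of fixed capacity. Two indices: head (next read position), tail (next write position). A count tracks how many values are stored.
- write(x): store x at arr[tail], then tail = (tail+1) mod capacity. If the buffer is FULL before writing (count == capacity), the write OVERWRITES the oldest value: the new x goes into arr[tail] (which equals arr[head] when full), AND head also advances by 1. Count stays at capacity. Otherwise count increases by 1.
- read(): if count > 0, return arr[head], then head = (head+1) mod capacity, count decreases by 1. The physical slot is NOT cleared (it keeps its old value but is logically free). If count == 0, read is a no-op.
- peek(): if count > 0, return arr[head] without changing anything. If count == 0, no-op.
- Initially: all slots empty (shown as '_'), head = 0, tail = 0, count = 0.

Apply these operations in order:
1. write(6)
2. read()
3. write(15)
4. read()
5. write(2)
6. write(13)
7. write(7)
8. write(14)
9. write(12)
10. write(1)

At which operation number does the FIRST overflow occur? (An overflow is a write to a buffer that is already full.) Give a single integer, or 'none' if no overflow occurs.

Answer: 10

Derivation:
After op 1 (write(6)): arr=[6 _ _ _ _] head=0 tail=1 count=1
After op 2 (read()): arr=[6 _ _ _ _] head=1 tail=1 count=0
After op 3 (write(15)): arr=[6 15 _ _ _] head=1 tail=2 count=1
After op 4 (read()): arr=[6 15 _ _ _] head=2 tail=2 count=0
After op 5 (write(2)): arr=[6 15 2 _ _] head=2 tail=3 count=1
After op 6 (write(13)): arr=[6 15 2 13 _] head=2 tail=4 count=2
After op 7 (write(7)): arr=[6 15 2 13 7] head=2 tail=0 count=3
After op 8 (write(14)): arr=[14 15 2 13 7] head=2 tail=1 count=4
After op 9 (write(12)): arr=[14 12 2 13 7] head=2 tail=2 count=5
After op 10 (write(1)): arr=[14 12 1 13 7] head=3 tail=3 count=5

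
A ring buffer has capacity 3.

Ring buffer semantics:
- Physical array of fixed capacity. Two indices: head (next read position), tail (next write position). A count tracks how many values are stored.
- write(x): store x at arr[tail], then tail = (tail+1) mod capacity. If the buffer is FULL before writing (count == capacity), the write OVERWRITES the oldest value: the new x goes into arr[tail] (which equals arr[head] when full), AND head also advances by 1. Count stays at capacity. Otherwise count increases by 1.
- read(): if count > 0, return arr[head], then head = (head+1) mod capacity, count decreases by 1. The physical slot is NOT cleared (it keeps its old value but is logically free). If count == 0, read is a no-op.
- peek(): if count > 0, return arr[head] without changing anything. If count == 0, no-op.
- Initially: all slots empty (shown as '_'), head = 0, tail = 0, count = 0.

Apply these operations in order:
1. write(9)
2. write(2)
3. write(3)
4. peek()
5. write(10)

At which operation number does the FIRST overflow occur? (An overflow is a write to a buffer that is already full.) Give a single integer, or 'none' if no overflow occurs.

Answer: 5

Derivation:
After op 1 (write(9)): arr=[9 _ _] head=0 tail=1 count=1
After op 2 (write(2)): arr=[9 2 _] head=0 tail=2 count=2
After op 3 (write(3)): arr=[9 2 3] head=0 tail=0 count=3
After op 4 (peek()): arr=[9 2 3] head=0 tail=0 count=3
After op 5 (write(10)): arr=[10 2 3] head=1 tail=1 count=3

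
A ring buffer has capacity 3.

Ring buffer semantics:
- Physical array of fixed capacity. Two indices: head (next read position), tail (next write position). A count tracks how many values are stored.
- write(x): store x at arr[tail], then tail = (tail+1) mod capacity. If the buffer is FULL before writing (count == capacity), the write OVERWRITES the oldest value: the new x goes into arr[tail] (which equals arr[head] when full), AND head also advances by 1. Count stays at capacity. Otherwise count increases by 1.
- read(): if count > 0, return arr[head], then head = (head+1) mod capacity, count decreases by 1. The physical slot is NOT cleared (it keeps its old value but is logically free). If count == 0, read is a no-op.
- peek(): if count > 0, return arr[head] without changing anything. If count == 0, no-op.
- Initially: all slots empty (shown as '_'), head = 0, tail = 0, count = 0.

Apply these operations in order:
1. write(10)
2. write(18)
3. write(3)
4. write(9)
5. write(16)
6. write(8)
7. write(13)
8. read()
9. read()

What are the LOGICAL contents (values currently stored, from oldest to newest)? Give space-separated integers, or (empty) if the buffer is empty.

After op 1 (write(10)): arr=[10 _ _] head=0 tail=1 count=1
After op 2 (write(18)): arr=[10 18 _] head=0 tail=2 count=2
After op 3 (write(3)): arr=[10 18 3] head=0 tail=0 count=3
After op 4 (write(9)): arr=[9 18 3] head=1 tail=1 count=3
After op 5 (write(16)): arr=[9 16 3] head=2 tail=2 count=3
After op 6 (write(8)): arr=[9 16 8] head=0 tail=0 count=3
After op 7 (write(13)): arr=[13 16 8] head=1 tail=1 count=3
After op 8 (read()): arr=[13 16 8] head=2 tail=1 count=2
After op 9 (read()): arr=[13 16 8] head=0 tail=1 count=1

Answer: 13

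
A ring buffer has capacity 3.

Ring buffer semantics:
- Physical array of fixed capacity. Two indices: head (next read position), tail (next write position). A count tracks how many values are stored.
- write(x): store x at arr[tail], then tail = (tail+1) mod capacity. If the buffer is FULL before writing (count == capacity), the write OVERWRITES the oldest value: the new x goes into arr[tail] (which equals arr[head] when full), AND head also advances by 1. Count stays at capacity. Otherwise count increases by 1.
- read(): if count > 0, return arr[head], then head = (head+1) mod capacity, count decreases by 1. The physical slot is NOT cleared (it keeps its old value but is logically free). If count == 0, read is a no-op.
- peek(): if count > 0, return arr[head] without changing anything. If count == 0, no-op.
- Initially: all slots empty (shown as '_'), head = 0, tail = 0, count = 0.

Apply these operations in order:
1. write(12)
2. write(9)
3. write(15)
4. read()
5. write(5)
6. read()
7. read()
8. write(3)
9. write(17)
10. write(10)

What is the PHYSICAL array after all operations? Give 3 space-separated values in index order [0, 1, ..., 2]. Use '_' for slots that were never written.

Answer: 10 3 17

Derivation:
After op 1 (write(12)): arr=[12 _ _] head=0 tail=1 count=1
After op 2 (write(9)): arr=[12 9 _] head=0 tail=2 count=2
After op 3 (write(15)): arr=[12 9 15] head=0 tail=0 count=3
After op 4 (read()): arr=[12 9 15] head=1 tail=0 count=2
After op 5 (write(5)): arr=[5 9 15] head=1 tail=1 count=3
After op 6 (read()): arr=[5 9 15] head=2 tail=1 count=2
After op 7 (read()): arr=[5 9 15] head=0 tail=1 count=1
After op 8 (write(3)): arr=[5 3 15] head=0 tail=2 count=2
After op 9 (write(17)): arr=[5 3 17] head=0 tail=0 count=3
After op 10 (write(10)): arr=[10 3 17] head=1 tail=1 count=3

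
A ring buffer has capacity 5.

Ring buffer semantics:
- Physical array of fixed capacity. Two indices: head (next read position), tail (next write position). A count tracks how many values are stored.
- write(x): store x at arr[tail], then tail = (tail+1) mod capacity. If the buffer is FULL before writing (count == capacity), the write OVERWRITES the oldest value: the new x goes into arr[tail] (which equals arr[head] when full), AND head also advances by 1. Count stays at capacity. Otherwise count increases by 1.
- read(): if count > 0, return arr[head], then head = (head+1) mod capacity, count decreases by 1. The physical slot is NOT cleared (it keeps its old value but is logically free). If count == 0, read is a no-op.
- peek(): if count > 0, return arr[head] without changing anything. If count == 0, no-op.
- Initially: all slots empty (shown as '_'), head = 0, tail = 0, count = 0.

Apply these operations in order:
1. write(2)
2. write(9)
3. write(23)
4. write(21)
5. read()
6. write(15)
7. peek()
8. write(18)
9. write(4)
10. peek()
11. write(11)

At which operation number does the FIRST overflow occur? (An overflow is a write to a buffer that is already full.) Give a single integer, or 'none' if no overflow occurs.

Answer: 9

Derivation:
After op 1 (write(2)): arr=[2 _ _ _ _] head=0 tail=1 count=1
After op 2 (write(9)): arr=[2 9 _ _ _] head=0 tail=2 count=2
After op 3 (write(23)): arr=[2 9 23 _ _] head=0 tail=3 count=3
After op 4 (write(21)): arr=[2 9 23 21 _] head=0 tail=4 count=4
After op 5 (read()): arr=[2 9 23 21 _] head=1 tail=4 count=3
After op 6 (write(15)): arr=[2 9 23 21 15] head=1 tail=0 count=4
After op 7 (peek()): arr=[2 9 23 21 15] head=1 tail=0 count=4
After op 8 (write(18)): arr=[18 9 23 21 15] head=1 tail=1 count=5
After op 9 (write(4)): arr=[18 4 23 21 15] head=2 tail=2 count=5
After op 10 (peek()): arr=[18 4 23 21 15] head=2 tail=2 count=5
After op 11 (write(11)): arr=[18 4 11 21 15] head=3 tail=3 count=5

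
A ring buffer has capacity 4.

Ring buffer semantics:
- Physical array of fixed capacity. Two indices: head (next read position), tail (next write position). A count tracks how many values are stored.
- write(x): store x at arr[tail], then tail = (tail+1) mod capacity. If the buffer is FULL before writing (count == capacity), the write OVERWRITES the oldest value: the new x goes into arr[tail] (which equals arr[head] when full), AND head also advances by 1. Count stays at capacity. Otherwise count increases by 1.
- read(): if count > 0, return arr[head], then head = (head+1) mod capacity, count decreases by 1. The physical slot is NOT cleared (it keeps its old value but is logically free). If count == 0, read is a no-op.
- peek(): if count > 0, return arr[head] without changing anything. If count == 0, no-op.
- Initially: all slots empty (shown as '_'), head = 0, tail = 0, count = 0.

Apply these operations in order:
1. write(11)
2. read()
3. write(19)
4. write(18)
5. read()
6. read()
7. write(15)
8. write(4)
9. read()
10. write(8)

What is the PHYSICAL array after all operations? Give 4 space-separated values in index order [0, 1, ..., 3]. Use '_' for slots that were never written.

Answer: 4 8 18 15

Derivation:
After op 1 (write(11)): arr=[11 _ _ _] head=0 tail=1 count=1
After op 2 (read()): arr=[11 _ _ _] head=1 tail=1 count=0
After op 3 (write(19)): arr=[11 19 _ _] head=1 tail=2 count=1
After op 4 (write(18)): arr=[11 19 18 _] head=1 tail=3 count=2
After op 5 (read()): arr=[11 19 18 _] head=2 tail=3 count=1
After op 6 (read()): arr=[11 19 18 _] head=3 tail=3 count=0
After op 7 (write(15)): arr=[11 19 18 15] head=3 tail=0 count=1
After op 8 (write(4)): arr=[4 19 18 15] head=3 tail=1 count=2
After op 9 (read()): arr=[4 19 18 15] head=0 tail=1 count=1
After op 10 (write(8)): arr=[4 8 18 15] head=0 tail=2 count=2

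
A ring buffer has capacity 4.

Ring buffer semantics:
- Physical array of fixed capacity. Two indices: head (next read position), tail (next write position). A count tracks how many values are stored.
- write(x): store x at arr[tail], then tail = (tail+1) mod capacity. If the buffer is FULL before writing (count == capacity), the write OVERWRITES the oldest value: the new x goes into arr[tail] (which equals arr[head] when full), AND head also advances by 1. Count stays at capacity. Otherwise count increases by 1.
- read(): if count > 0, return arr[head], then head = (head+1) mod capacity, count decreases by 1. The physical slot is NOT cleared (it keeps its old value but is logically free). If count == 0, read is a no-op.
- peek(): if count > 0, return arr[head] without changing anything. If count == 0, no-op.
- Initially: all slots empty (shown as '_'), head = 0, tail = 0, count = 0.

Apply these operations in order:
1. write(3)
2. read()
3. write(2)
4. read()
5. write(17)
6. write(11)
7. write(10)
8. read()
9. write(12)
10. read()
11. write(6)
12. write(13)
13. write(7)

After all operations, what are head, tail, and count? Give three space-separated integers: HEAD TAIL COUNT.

After op 1 (write(3)): arr=[3 _ _ _] head=0 tail=1 count=1
After op 2 (read()): arr=[3 _ _ _] head=1 tail=1 count=0
After op 3 (write(2)): arr=[3 2 _ _] head=1 tail=2 count=1
After op 4 (read()): arr=[3 2 _ _] head=2 tail=2 count=0
After op 5 (write(17)): arr=[3 2 17 _] head=2 tail=3 count=1
After op 6 (write(11)): arr=[3 2 17 11] head=2 tail=0 count=2
After op 7 (write(10)): arr=[10 2 17 11] head=2 tail=1 count=3
After op 8 (read()): arr=[10 2 17 11] head=3 tail=1 count=2
After op 9 (write(12)): arr=[10 12 17 11] head=3 tail=2 count=3
After op 10 (read()): arr=[10 12 17 11] head=0 tail=2 count=2
After op 11 (write(6)): arr=[10 12 6 11] head=0 tail=3 count=3
After op 12 (write(13)): arr=[10 12 6 13] head=0 tail=0 count=4
After op 13 (write(7)): arr=[7 12 6 13] head=1 tail=1 count=4

Answer: 1 1 4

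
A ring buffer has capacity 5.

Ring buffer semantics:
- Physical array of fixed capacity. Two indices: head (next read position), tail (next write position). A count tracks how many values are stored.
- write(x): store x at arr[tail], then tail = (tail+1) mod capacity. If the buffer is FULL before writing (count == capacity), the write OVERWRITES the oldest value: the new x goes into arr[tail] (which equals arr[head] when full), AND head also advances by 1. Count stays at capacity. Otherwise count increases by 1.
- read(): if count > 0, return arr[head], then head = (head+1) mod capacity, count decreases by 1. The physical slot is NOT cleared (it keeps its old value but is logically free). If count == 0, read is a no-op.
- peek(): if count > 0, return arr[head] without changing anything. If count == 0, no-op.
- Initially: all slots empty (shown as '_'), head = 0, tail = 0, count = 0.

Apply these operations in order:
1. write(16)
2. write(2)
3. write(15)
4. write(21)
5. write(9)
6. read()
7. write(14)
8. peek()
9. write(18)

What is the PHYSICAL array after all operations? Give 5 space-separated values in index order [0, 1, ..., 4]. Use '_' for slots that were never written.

After op 1 (write(16)): arr=[16 _ _ _ _] head=0 tail=1 count=1
After op 2 (write(2)): arr=[16 2 _ _ _] head=0 tail=2 count=2
After op 3 (write(15)): arr=[16 2 15 _ _] head=0 tail=3 count=3
After op 4 (write(21)): arr=[16 2 15 21 _] head=0 tail=4 count=4
After op 5 (write(9)): arr=[16 2 15 21 9] head=0 tail=0 count=5
After op 6 (read()): arr=[16 2 15 21 9] head=1 tail=0 count=4
After op 7 (write(14)): arr=[14 2 15 21 9] head=1 tail=1 count=5
After op 8 (peek()): arr=[14 2 15 21 9] head=1 tail=1 count=5
After op 9 (write(18)): arr=[14 18 15 21 9] head=2 tail=2 count=5

Answer: 14 18 15 21 9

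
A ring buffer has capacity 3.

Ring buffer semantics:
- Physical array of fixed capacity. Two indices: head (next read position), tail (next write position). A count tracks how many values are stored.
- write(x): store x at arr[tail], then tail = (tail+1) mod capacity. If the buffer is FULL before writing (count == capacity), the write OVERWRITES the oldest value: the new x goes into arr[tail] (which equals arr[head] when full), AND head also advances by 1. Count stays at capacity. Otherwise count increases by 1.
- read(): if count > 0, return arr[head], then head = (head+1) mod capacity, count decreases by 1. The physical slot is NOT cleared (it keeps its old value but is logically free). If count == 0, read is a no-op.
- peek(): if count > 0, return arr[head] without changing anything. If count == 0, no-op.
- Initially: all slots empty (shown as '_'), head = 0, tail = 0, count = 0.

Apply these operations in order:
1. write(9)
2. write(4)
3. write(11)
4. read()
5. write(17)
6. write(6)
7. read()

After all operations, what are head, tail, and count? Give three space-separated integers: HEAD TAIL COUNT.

Answer: 0 2 2

Derivation:
After op 1 (write(9)): arr=[9 _ _] head=0 tail=1 count=1
After op 2 (write(4)): arr=[9 4 _] head=0 tail=2 count=2
After op 3 (write(11)): arr=[9 4 11] head=0 tail=0 count=3
After op 4 (read()): arr=[9 4 11] head=1 tail=0 count=2
After op 5 (write(17)): arr=[17 4 11] head=1 tail=1 count=3
After op 6 (write(6)): arr=[17 6 11] head=2 tail=2 count=3
After op 7 (read()): arr=[17 6 11] head=0 tail=2 count=2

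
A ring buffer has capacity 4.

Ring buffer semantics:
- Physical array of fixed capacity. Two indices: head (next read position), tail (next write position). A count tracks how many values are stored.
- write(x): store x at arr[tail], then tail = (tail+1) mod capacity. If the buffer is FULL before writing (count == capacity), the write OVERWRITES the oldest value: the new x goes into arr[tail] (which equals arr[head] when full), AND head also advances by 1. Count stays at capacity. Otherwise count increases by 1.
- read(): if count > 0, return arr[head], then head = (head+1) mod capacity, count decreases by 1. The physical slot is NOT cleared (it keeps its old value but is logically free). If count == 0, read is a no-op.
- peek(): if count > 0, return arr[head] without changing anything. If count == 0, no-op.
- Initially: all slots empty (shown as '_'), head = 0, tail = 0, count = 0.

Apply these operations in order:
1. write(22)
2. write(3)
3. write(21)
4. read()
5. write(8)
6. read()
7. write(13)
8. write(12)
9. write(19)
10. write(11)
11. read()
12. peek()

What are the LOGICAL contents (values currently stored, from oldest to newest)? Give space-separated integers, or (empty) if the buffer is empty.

Answer: 12 19 11

Derivation:
After op 1 (write(22)): arr=[22 _ _ _] head=0 tail=1 count=1
After op 2 (write(3)): arr=[22 3 _ _] head=0 tail=2 count=2
After op 3 (write(21)): arr=[22 3 21 _] head=0 tail=3 count=3
After op 4 (read()): arr=[22 3 21 _] head=1 tail=3 count=2
After op 5 (write(8)): arr=[22 3 21 8] head=1 tail=0 count=3
After op 6 (read()): arr=[22 3 21 8] head=2 tail=0 count=2
After op 7 (write(13)): arr=[13 3 21 8] head=2 tail=1 count=3
After op 8 (write(12)): arr=[13 12 21 8] head=2 tail=2 count=4
After op 9 (write(19)): arr=[13 12 19 8] head=3 tail=3 count=4
After op 10 (write(11)): arr=[13 12 19 11] head=0 tail=0 count=4
After op 11 (read()): arr=[13 12 19 11] head=1 tail=0 count=3
After op 12 (peek()): arr=[13 12 19 11] head=1 tail=0 count=3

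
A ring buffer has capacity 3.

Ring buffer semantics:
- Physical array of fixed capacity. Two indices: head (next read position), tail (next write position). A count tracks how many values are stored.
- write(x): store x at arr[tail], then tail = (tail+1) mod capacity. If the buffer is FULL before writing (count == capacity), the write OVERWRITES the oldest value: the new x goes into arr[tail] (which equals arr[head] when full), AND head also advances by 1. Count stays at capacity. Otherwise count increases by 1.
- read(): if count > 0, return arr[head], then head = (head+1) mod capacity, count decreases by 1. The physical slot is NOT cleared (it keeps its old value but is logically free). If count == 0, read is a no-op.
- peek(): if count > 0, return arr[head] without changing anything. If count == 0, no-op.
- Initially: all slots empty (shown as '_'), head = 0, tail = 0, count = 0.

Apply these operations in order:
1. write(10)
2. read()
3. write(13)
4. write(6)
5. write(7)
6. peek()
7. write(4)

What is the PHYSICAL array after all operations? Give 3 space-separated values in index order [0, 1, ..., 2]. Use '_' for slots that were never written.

Answer: 7 4 6

Derivation:
After op 1 (write(10)): arr=[10 _ _] head=0 tail=1 count=1
After op 2 (read()): arr=[10 _ _] head=1 tail=1 count=0
After op 3 (write(13)): arr=[10 13 _] head=1 tail=2 count=1
After op 4 (write(6)): arr=[10 13 6] head=1 tail=0 count=2
After op 5 (write(7)): arr=[7 13 6] head=1 tail=1 count=3
After op 6 (peek()): arr=[7 13 6] head=1 tail=1 count=3
After op 7 (write(4)): arr=[7 4 6] head=2 tail=2 count=3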